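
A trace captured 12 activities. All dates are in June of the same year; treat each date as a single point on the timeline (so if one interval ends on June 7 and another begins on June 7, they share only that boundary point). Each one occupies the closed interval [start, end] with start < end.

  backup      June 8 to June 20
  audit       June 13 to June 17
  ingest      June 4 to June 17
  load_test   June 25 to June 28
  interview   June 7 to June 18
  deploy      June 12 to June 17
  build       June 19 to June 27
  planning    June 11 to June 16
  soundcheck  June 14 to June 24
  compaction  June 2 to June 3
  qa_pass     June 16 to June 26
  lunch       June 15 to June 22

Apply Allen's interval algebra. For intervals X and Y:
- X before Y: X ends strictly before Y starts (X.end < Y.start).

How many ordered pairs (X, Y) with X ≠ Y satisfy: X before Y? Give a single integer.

24

Checking all 132 ordered pairs for relation 'before'; matching pairs in alphabetical order:
(audit, build): audit before build ✓
(audit, load_test): audit before load_test ✓
(backup, load_test): backup before load_test ✓
(compaction, audit): compaction before audit ✓
(compaction, backup): compaction before backup ✓
(compaction, build): compaction before build ✓
(compaction, deploy): compaction before deploy ✓
(compaction, ingest): compaction before ingest ✓
(compaction, interview): compaction before interview ✓
(compaction, load_test): compaction before load_test ✓
(compaction, lunch): compaction before lunch ✓
(compaction, planning): compaction before planning ✓
(compaction, qa_pass): compaction before qa_pass ✓
(compaction, soundcheck): compaction before soundcheck ✓
(deploy, build): deploy before build ✓
(deploy, load_test): deploy before load_test ✓
(ingest, build): ingest before build ✓
(ingest, load_test): ingest before load_test ✓
(interview, build): interview before build ✓
(interview, load_test): interview before load_test ✓
(lunch, load_test): lunch before load_test ✓
(planning, build): planning before build ✓
(planning, load_test): planning before load_test ✓
(soundcheck, load_test): soundcheck before load_test ✓
Count: 24.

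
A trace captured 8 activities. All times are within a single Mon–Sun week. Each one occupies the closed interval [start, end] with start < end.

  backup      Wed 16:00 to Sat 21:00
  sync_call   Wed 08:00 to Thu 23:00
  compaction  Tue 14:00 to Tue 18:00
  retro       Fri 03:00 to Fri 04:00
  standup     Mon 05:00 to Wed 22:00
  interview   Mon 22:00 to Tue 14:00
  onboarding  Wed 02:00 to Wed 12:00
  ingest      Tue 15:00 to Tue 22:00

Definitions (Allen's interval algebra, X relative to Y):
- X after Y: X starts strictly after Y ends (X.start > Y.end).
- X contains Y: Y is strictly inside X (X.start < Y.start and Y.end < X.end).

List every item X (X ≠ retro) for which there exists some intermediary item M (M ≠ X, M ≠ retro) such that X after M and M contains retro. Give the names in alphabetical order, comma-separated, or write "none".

Target retro = [Fri 03:00, Fri 04:00].
Intermediaries M with M contains retro: backup.
Via backup — items with X after backup: none.
Union: none.

none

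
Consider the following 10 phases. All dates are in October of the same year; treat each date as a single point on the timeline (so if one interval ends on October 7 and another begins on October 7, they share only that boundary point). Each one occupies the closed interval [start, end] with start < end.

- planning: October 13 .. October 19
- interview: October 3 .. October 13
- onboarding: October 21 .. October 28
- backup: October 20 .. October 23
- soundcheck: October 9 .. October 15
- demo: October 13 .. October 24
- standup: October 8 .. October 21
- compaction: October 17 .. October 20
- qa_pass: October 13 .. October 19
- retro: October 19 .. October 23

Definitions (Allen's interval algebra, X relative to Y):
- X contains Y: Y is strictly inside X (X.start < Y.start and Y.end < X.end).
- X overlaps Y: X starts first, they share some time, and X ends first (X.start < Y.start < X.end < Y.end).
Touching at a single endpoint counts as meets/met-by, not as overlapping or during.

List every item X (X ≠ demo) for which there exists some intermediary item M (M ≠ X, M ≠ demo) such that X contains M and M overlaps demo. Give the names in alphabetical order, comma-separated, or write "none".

Target demo = [October 13, October 24].
Intermediaries M with M overlaps demo: soundcheck, standup.
Via soundcheck — items with X contains soundcheck: standup.
Via standup — items with X contains standup: none.
Union: standup.

standup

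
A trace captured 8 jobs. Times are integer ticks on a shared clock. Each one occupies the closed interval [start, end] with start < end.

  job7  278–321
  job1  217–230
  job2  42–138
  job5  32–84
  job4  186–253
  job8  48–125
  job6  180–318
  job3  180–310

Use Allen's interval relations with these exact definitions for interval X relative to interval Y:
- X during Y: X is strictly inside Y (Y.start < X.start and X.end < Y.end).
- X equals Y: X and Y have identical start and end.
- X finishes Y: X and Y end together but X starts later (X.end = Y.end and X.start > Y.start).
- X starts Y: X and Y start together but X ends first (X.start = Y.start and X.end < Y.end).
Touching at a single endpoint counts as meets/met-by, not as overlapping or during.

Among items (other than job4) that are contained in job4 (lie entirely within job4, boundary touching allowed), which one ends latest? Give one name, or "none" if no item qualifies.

Target job4 = [186, 253].
job1 [217, 230] → during → candidate.
job2 [42, 138] → before → excluded.
job3 [180, 310] → contains → excluded.
job5 [32, 84] → before → excluded.
job6 [180, 318] → contains → excluded.
job7 [278, 321] → after → excluded.
job8 [48, 125] → before → excluded.
Among candidates, latest end is 230 → job1.

job1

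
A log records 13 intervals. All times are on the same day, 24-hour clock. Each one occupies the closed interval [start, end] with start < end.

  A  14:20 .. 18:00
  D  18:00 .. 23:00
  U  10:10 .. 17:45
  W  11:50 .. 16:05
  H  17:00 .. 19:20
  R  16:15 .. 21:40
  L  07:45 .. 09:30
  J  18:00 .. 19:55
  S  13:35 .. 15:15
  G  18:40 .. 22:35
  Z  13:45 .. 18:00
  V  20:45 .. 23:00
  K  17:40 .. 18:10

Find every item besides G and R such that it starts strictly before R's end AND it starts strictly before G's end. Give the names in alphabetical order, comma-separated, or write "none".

A, D, H, J, K, L, S, U, V, W, Z

Conditions: its start is strictly before R's end (X.start < 21:40) AND its start is strictly before G's end (X.start < 22:35).
A: start 14:20 < 21:40? ✓; start 14:20 < 22:35? ✓ → yes.
D: start 18:00 < 21:40? ✓; start 18:00 < 22:35? ✓ → yes.
H: start 17:00 < 21:40? ✓; start 17:00 < 22:35? ✓ → yes.
J: start 18:00 < 21:40? ✓; start 18:00 < 22:35? ✓ → yes.
K: start 17:40 < 21:40? ✓; start 17:40 < 22:35? ✓ → yes.
L: start 07:45 < 21:40? ✓; start 07:45 < 22:35? ✓ → yes.
S: start 13:35 < 21:40? ✓; start 13:35 < 22:35? ✓ → yes.
U: start 10:10 < 21:40? ✓; start 10:10 < 22:35? ✓ → yes.
V: start 20:45 < 21:40? ✓; start 20:45 < 22:35? ✓ → yes.
W: start 11:50 < 21:40? ✓; start 11:50 < 22:35? ✓ → yes.
Z: start 13:45 < 21:40? ✓; start 13:45 < 22:35? ✓ → yes.
Result: A, D, H, J, K, L, S, U, V, W, Z.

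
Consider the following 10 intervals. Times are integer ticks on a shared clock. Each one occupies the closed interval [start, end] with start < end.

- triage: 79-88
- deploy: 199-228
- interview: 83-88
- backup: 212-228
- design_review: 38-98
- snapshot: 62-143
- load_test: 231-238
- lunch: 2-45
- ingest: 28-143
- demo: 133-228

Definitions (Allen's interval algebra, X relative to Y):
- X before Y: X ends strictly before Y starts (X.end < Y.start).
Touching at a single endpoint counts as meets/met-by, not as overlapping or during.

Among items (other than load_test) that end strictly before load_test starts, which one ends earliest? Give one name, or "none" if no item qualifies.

lunch

Target load_test = [231, 238].
backup [212, 228] → before → candidate.
demo [133, 228] → before → candidate.
deploy [199, 228] → before → candidate.
design_review [38, 98] → before → candidate.
ingest [28, 143] → before → candidate.
interview [83, 88] → before → candidate.
lunch [2, 45] → before → candidate.
snapshot [62, 143] → before → candidate.
triage [79, 88] → before → candidate.
Among candidates, earliest end is 45 → lunch.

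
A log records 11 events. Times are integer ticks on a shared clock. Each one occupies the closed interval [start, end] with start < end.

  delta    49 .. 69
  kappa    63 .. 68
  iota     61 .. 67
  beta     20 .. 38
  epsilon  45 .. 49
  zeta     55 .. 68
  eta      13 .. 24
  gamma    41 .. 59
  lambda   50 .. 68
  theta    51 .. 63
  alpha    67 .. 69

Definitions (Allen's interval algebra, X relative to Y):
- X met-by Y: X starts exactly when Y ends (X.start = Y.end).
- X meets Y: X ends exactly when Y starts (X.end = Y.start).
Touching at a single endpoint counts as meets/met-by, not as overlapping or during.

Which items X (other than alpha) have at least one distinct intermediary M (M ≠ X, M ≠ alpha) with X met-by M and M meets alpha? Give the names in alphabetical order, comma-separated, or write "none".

Target alpha = [67, 69].
Intermediaries M with M meets alpha: iota.
Via iota — items with X met-by iota: none.
Union: none.

none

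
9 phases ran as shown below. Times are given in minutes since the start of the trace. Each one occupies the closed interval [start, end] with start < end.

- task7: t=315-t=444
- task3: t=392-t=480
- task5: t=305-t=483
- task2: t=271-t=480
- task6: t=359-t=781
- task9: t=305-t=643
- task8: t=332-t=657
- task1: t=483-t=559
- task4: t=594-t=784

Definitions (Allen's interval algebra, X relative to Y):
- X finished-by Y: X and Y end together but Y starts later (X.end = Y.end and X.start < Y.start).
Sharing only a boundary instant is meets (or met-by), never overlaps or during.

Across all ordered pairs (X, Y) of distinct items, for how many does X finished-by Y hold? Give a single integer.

1

Checking all 72 ordered pairs for relation 'finished-by'; matching pairs in alphabetical order:
(task2, task3): task2 finished-by task3 ✓
Count: 1.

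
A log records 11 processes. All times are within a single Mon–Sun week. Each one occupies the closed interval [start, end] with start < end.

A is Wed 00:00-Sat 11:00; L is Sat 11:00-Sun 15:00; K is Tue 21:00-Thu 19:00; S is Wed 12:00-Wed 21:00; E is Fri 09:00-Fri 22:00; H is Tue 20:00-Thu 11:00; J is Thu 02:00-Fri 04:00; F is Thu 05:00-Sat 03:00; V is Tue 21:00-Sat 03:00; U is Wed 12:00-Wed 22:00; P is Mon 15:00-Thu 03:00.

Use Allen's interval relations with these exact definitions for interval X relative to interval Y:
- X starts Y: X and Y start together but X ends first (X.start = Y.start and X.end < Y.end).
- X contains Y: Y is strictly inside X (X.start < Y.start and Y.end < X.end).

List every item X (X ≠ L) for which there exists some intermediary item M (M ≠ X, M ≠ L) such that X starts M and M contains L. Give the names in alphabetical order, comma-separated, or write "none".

Target L = [Sat 11:00, Sun 15:00].
Intermediaries M with M contains L: none.
Union: none.

none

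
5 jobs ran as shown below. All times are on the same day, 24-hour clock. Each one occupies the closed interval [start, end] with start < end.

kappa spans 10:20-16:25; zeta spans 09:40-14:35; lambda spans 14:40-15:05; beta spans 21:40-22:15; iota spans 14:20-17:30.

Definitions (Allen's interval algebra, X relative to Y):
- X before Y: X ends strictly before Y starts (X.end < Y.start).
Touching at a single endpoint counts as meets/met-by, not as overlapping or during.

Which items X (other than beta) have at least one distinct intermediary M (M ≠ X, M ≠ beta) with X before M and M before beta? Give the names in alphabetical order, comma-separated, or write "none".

zeta

Target beta = [21:40, 22:15].
Intermediaries M with M before beta: iota, kappa, lambda, zeta.
Via iota — items with X before iota: none.
Via kappa — items with X before kappa: none.
Via lambda — items with X before lambda: zeta.
Via zeta — items with X before zeta: none.
Union: zeta.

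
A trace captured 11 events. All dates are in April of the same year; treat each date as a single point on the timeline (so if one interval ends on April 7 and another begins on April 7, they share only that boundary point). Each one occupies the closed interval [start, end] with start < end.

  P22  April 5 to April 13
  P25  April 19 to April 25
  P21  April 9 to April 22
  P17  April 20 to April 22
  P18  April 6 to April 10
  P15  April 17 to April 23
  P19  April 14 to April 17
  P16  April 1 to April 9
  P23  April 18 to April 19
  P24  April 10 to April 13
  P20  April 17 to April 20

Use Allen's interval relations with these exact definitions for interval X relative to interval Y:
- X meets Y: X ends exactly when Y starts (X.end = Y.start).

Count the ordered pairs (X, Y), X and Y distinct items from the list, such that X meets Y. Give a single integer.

6

Checking all 110 ordered pairs for relation 'meets'; matching pairs in alphabetical order:
(P16, P21): P16 meets P21 ✓
(P18, P24): P18 meets P24 ✓
(P19, P15): P19 meets P15 ✓
(P19, P20): P19 meets P20 ✓
(P20, P17): P20 meets P17 ✓
(P23, P25): P23 meets P25 ✓
Count: 6.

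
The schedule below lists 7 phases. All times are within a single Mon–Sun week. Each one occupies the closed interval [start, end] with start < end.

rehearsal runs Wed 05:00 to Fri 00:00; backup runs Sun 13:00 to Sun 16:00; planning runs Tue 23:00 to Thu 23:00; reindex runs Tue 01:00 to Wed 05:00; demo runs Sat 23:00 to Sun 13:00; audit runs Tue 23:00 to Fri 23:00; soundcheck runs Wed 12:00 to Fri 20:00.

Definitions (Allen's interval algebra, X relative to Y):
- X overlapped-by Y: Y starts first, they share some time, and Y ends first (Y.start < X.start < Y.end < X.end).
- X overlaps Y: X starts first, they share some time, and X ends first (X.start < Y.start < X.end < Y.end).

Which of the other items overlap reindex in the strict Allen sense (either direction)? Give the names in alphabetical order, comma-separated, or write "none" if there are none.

Target reindex = [Tue 01:00, Wed 05:00].
audit [Tue 23:00, Fri 23:00] → overlapped-by → yes.
backup [Sun 13:00, Sun 16:00] → after → no.
demo [Sat 23:00, Sun 13:00] → after → no.
planning [Tue 23:00, Thu 23:00] → overlapped-by → yes.
rehearsal [Wed 05:00, Fri 00:00] → met-by → no.
soundcheck [Wed 12:00, Fri 20:00] → after → no.
Result: audit, planning.

audit, planning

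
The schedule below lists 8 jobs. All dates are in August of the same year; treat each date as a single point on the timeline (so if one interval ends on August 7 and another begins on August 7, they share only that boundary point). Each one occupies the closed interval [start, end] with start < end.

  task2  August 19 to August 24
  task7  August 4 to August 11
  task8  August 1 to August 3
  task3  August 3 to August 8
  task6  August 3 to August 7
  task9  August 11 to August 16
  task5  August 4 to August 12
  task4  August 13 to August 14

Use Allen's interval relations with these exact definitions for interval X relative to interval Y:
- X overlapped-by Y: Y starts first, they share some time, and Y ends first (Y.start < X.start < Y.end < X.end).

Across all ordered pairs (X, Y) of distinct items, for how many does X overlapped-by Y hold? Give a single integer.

5

Checking all 56 ordered pairs for relation 'overlapped-by'; matching pairs in alphabetical order:
(task5, task3): task5 overlapped-by task3 ✓
(task5, task6): task5 overlapped-by task6 ✓
(task7, task3): task7 overlapped-by task3 ✓
(task7, task6): task7 overlapped-by task6 ✓
(task9, task5): task9 overlapped-by task5 ✓
Count: 5.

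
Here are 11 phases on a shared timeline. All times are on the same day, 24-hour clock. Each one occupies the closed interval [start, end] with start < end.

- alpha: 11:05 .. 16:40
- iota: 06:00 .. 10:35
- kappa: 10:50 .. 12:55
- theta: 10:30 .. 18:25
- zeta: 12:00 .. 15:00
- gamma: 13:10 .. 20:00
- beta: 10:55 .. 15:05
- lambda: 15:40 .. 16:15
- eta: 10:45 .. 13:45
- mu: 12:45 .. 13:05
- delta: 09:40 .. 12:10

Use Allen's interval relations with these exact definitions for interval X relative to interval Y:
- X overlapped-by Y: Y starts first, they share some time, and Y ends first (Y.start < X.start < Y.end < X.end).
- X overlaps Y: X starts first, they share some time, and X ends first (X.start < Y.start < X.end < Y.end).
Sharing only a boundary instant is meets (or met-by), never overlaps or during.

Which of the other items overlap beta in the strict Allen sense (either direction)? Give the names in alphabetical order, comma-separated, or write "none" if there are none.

alpha, delta, eta, gamma, kappa

Target beta = [10:55, 15:05].
alpha [11:05, 16:40] → overlapped-by → yes.
delta [09:40, 12:10] → overlaps → yes.
eta [10:45, 13:45] → overlaps → yes.
gamma [13:10, 20:00] → overlapped-by → yes.
iota [06:00, 10:35] → before → no.
kappa [10:50, 12:55] → overlaps → yes.
lambda [15:40, 16:15] → after → no.
mu [12:45, 13:05] → during → no.
theta [10:30, 18:25] → contains → no.
zeta [12:00, 15:00] → during → no.
Result: alpha, delta, eta, gamma, kappa.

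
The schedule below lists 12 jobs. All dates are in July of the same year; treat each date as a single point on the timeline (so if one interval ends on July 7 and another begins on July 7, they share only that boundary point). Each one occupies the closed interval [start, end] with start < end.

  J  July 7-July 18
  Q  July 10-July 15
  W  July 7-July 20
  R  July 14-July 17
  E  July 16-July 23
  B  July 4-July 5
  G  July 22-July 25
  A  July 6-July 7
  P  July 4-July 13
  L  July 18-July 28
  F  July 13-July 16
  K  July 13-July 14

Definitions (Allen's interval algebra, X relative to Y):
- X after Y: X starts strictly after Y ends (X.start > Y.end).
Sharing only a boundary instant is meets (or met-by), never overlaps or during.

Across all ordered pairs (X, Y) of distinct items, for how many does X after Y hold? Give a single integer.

33

Checking all 132 ordered pairs for relation 'after'; matching pairs in alphabetical order:
(A, B): A after B ✓
(E, A): E after A ✓
(E, B): E after B ✓
(E, K): E after K ✓
(E, P): E after P ✓
(E, Q): E after Q ✓
(F, A): F after A ✓
(F, B): F after B ✓
(G, A): G after A ✓
(G, B): G after B ✓
(G, F): G after F ✓
(G, J): G after J ✓
(G, K): G after K ✓
(G, P): G after P ✓
(G, Q): G after Q ✓
(G, R): G after R ✓
(G, W): G after W ✓
(J, B): J after B ✓
(K, A): K after A ✓
(K, B): K after B ✓
(L, A): L after A ✓
(L, B): L after B ✓
(L, F): L after F ✓
(L, K): L after K ✓
... plus 9 further pairs not listed.
Count: 33.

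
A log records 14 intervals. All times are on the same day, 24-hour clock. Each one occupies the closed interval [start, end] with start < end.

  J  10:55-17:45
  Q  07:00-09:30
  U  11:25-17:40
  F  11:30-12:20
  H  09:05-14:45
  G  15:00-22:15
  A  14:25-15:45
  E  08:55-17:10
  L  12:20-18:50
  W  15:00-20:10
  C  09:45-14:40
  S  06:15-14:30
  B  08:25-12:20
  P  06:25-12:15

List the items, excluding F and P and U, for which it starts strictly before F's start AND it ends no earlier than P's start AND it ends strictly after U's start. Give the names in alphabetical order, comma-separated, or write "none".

B, C, E, H, J, S

Conditions: its start is strictly before F's start (X.start < 11:30) AND its end is no earlier than P's start (X.end >= 06:25) AND its end is strictly after U's start (X.end > 11:25).
A: start 14:25 < 11:30? ✗; end 15:45 >= 06:25? ✓; end 15:45 > 11:25? ✓ → no.
B: start 08:25 < 11:30? ✓; end 12:20 >= 06:25? ✓; end 12:20 > 11:25? ✓ → yes.
C: start 09:45 < 11:30? ✓; end 14:40 >= 06:25? ✓; end 14:40 > 11:25? ✓ → yes.
E: start 08:55 < 11:30? ✓; end 17:10 >= 06:25? ✓; end 17:10 > 11:25? ✓ → yes.
G: start 15:00 < 11:30? ✗; end 22:15 >= 06:25? ✓; end 22:15 > 11:25? ✓ → no.
H: start 09:05 < 11:30? ✓; end 14:45 >= 06:25? ✓; end 14:45 > 11:25? ✓ → yes.
J: start 10:55 < 11:30? ✓; end 17:45 >= 06:25? ✓; end 17:45 > 11:25? ✓ → yes.
L: start 12:20 < 11:30? ✗; end 18:50 >= 06:25? ✓; end 18:50 > 11:25? ✓ → no.
Q: start 07:00 < 11:30? ✓; end 09:30 >= 06:25? ✓; end 09:30 > 11:25? ✗ → no.
S: start 06:15 < 11:30? ✓; end 14:30 >= 06:25? ✓; end 14:30 > 11:25? ✓ → yes.
W: start 15:00 < 11:30? ✗; end 20:10 >= 06:25? ✓; end 20:10 > 11:25? ✓ → no.
Result: B, C, E, H, J, S.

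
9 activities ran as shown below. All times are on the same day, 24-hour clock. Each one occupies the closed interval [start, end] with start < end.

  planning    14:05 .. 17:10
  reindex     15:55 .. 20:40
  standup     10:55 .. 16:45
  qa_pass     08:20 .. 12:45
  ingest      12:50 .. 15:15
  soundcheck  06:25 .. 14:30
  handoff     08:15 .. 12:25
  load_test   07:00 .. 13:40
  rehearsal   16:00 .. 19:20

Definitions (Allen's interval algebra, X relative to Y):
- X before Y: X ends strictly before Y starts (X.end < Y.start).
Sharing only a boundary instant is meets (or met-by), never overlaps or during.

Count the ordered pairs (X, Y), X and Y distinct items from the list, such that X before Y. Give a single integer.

15

Checking all 72 ordered pairs for relation 'before'; matching pairs in alphabetical order:
(handoff, ingest): handoff before ingest ✓
(handoff, planning): handoff before planning ✓
(handoff, rehearsal): handoff before rehearsal ✓
(handoff, reindex): handoff before reindex ✓
(ingest, rehearsal): ingest before rehearsal ✓
(ingest, reindex): ingest before reindex ✓
(load_test, planning): load_test before planning ✓
(load_test, rehearsal): load_test before rehearsal ✓
(load_test, reindex): load_test before reindex ✓
(qa_pass, ingest): qa_pass before ingest ✓
(qa_pass, planning): qa_pass before planning ✓
(qa_pass, rehearsal): qa_pass before rehearsal ✓
(qa_pass, reindex): qa_pass before reindex ✓
(soundcheck, rehearsal): soundcheck before rehearsal ✓
(soundcheck, reindex): soundcheck before reindex ✓
Count: 15.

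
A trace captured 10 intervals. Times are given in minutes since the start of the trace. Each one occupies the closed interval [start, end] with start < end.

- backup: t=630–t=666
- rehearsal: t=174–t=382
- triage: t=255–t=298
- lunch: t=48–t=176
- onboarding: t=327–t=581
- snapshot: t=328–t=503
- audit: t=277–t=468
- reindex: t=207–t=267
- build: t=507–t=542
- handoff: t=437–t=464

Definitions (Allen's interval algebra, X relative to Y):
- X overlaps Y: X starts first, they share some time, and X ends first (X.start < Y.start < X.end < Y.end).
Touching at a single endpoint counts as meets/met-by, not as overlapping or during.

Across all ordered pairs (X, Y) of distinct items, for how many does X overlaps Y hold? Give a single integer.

8

Checking all 90 ordered pairs for relation 'overlaps'; matching pairs in alphabetical order:
(audit, onboarding): audit overlaps onboarding ✓
(audit, snapshot): audit overlaps snapshot ✓
(lunch, rehearsal): lunch overlaps rehearsal ✓
(rehearsal, audit): rehearsal overlaps audit ✓
(rehearsal, onboarding): rehearsal overlaps onboarding ✓
(rehearsal, snapshot): rehearsal overlaps snapshot ✓
(reindex, triage): reindex overlaps triage ✓
(triage, audit): triage overlaps audit ✓
Count: 8.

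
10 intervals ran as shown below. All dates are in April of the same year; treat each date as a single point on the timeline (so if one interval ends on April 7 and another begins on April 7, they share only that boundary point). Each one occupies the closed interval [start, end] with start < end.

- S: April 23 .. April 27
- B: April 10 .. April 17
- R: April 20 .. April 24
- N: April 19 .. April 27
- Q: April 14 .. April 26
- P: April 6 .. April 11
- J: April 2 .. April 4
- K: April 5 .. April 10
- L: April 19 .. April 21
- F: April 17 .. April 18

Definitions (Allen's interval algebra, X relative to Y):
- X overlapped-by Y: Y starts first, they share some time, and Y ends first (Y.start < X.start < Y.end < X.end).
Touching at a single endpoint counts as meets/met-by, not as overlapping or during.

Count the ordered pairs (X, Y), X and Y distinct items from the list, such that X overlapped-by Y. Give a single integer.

7

Checking all 90 ordered pairs for relation 'overlapped-by'; matching pairs in alphabetical order:
(B, P): B overlapped-by P ✓
(N, Q): N overlapped-by Q ✓
(P, K): P overlapped-by K ✓
(Q, B): Q overlapped-by B ✓
(R, L): R overlapped-by L ✓
(S, Q): S overlapped-by Q ✓
(S, R): S overlapped-by R ✓
Count: 7.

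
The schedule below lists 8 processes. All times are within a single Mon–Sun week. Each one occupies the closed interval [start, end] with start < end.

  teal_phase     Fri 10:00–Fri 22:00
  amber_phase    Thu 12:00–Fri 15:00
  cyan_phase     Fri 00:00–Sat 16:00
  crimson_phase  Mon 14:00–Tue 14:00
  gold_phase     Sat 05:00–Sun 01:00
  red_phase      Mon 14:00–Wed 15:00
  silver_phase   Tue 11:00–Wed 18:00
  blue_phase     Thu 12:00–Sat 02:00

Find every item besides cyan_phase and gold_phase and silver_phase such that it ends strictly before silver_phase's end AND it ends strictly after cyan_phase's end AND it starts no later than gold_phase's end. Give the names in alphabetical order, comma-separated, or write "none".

Conditions: its end is strictly before silver_phase's end (X.end < Wed 18:00) AND its end is strictly after cyan_phase's end (X.end > Sat 16:00) AND its start is no later than gold_phase's end (X.start <= Sun 01:00).
amber_phase: end Fri 15:00 < Wed 18:00? ✗; end Fri 15:00 > Sat 16:00? ✗; start Thu 12:00 <= Sun 01:00? ✓ → no.
blue_phase: end Sat 02:00 < Wed 18:00? ✗; end Sat 02:00 > Sat 16:00? ✗; start Thu 12:00 <= Sun 01:00? ✓ → no.
crimson_phase: end Tue 14:00 < Wed 18:00? ✓; end Tue 14:00 > Sat 16:00? ✗; start Mon 14:00 <= Sun 01:00? ✓ → no.
red_phase: end Wed 15:00 < Wed 18:00? ✓; end Wed 15:00 > Sat 16:00? ✗; start Mon 14:00 <= Sun 01:00? ✓ → no.
teal_phase: end Fri 22:00 < Wed 18:00? ✗; end Fri 22:00 > Sat 16:00? ✗; start Fri 10:00 <= Sun 01:00? ✓ → no.
Result: none.

none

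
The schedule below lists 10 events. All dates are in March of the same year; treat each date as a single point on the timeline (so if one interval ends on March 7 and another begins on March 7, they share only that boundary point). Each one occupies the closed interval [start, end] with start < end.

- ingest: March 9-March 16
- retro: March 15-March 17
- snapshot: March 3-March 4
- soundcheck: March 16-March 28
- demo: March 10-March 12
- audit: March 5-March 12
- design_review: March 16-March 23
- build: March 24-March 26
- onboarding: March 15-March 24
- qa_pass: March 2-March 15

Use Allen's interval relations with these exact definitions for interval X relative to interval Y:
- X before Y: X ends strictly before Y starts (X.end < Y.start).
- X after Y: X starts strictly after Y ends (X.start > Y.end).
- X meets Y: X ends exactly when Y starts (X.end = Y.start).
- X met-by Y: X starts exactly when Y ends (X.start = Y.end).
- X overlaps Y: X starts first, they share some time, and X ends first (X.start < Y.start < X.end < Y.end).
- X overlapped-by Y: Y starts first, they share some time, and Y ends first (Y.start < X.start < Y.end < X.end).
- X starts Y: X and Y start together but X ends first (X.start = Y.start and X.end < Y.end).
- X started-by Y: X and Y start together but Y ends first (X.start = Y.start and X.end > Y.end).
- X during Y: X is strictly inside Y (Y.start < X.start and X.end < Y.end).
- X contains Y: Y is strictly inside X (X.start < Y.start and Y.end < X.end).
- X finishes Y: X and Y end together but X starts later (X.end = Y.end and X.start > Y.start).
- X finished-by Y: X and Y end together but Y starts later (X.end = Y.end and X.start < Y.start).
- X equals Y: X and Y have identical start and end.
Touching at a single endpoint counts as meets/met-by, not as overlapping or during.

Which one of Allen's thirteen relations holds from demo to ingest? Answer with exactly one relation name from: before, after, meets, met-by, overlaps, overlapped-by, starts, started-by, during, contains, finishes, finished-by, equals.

during

demo = [March 10, March 12]; ingest = [March 9, March 16].
Compare endpoints: demo.start > ingest.start, demo.start < ingest.end, demo.end > ingest.start, demo.end < ingest.end.
That pattern is 'during'.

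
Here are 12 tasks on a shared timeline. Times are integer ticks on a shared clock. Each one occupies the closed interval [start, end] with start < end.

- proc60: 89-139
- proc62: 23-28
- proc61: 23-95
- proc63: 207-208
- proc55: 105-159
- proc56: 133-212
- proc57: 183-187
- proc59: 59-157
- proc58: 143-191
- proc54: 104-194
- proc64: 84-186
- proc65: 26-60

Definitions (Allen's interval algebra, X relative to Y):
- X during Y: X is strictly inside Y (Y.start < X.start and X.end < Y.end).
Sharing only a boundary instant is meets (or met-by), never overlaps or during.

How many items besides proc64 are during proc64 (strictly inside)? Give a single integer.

2

Target proc64 = [84, 186].
proc54 [104, 194] → overlapped-by → no.
proc55 [105, 159] → during → counts.
proc56 [133, 212] → overlapped-by → no.
proc57 [183, 187] → overlapped-by → no.
proc58 [143, 191] → overlapped-by → no.
proc59 [59, 157] → overlaps → no.
proc60 [89, 139] → during → counts.
proc61 [23, 95] → overlaps → no.
proc62 [23, 28] → before → no.
proc63 [207, 208] → after → no.
proc65 [26, 60] → before → no.
Total: 2.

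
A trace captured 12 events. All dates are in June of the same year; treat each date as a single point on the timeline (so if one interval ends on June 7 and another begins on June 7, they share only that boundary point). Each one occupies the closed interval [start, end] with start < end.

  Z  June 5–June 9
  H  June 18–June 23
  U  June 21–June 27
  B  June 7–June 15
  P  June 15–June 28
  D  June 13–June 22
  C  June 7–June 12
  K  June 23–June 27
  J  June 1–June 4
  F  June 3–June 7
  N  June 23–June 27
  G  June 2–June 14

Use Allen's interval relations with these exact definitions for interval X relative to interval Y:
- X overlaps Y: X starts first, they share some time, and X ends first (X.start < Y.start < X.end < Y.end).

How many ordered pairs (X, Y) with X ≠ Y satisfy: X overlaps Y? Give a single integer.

Checking all 132 ordered pairs for relation 'overlaps'; matching pairs in alphabetical order:
(B, D): B overlaps D ✓
(D, H): D overlaps H ✓
(D, P): D overlaps P ✓
(D, U): D overlaps U ✓
(F, Z): F overlaps Z ✓
(G, B): G overlaps B ✓
(G, D): G overlaps D ✓
(H, U): H overlaps U ✓
(J, F): J overlaps F ✓
(J, G): J overlaps G ✓
(Z, B): Z overlaps B ✓
(Z, C): Z overlaps C ✓
Count: 12.

12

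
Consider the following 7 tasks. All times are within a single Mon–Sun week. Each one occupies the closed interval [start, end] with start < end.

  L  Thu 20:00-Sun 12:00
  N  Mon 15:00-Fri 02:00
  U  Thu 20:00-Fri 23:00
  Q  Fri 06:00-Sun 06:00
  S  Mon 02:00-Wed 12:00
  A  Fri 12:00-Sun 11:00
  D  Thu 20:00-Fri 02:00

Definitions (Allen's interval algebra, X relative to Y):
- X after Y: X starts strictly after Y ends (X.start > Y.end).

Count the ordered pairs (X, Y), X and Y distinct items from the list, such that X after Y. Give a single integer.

9

Checking all 42 ordered pairs for relation 'after'; matching pairs in alphabetical order:
(A, D): A after D ✓
(A, N): A after N ✓
(A, S): A after S ✓
(D, S): D after S ✓
(L, S): L after S ✓
(Q, D): Q after D ✓
(Q, N): Q after N ✓
(Q, S): Q after S ✓
(U, S): U after S ✓
Count: 9.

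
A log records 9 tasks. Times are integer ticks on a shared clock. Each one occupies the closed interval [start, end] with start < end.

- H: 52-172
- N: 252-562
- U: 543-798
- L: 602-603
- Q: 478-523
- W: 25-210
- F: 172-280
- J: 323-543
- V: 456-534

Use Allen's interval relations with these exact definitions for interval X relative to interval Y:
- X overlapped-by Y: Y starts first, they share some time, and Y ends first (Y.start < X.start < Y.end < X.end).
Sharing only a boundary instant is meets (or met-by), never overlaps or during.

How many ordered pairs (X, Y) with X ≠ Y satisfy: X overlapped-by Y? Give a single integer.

Checking all 72 ordered pairs for relation 'overlapped-by'; matching pairs in alphabetical order:
(F, W): F overlapped-by W ✓
(N, F): N overlapped-by F ✓
(U, N): U overlapped-by N ✓
Count: 3.

3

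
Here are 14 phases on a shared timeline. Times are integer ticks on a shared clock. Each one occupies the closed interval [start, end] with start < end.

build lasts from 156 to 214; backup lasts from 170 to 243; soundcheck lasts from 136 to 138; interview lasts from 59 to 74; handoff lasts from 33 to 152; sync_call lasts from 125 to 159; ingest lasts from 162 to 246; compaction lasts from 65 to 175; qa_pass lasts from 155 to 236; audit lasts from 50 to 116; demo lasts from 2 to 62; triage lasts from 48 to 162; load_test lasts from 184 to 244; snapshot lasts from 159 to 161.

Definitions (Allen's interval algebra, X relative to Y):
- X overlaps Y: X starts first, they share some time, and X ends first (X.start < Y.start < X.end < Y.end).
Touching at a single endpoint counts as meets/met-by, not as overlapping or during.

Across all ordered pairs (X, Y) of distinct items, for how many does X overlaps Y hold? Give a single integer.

Checking all 182 ordered pairs for relation 'overlaps'; matching pairs in alphabetical order:
(audit, compaction): audit overlaps compaction ✓
(backup, load_test): backup overlaps load_test ✓
(build, backup): build overlaps backup ✓
(build, ingest): build overlaps ingest ✓
(build, load_test): build overlaps load_test ✓
(compaction, backup): compaction overlaps backup ✓
(compaction, build): compaction overlaps build ✓
(compaction, ingest): compaction overlaps ingest ✓
(compaction, qa_pass): compaction overlaps qa_pass ✓
(demo, audit): demo overlaps audit ✓
(demo, handoff): demo overlaps handoff ✓
(demo, interview): demo overlaps interview ✓
(demo, triage): demo overlaps triage ✓
(handoff, compaction): handoff overlaps compaction ✓
(handoff, sync_call): handoff overlaps sync_call ✓
(handoff, triage): handoff overlaps triage ✓
(interview, compaction): interview overlaps compaction ✓
(qa_pass, backup): qa_pass overlaps backup ✓
(qa_pass, ingest): qa_pass overlaps ingest ✓
(qa_pass, load_test): qa_pass overlaps load_test ✓
(sync_call, build): sync_call overlaps build ✓
(sync_call, qa_pass): sync_call overlaps qa_pass ✓
(triage, build): triage overlaps build ✓
(triage, compaction): triage overlaps compaction ✓
... plus 1 further pairs not listed.
Count: 25.

25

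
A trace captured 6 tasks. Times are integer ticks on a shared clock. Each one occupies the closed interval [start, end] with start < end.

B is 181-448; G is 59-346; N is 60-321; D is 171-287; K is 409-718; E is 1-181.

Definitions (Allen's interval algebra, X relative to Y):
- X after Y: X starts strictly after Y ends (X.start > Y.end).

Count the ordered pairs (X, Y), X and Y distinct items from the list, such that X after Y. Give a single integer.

Checking all 30 ordered pairs for relation 'after'; matching pairs in alphabetical order:
(K, D): K after D ✓
(K, E): K after E ✓
(K, G): K after G ✓
(K, N): K after N ✓
Count: 4.

4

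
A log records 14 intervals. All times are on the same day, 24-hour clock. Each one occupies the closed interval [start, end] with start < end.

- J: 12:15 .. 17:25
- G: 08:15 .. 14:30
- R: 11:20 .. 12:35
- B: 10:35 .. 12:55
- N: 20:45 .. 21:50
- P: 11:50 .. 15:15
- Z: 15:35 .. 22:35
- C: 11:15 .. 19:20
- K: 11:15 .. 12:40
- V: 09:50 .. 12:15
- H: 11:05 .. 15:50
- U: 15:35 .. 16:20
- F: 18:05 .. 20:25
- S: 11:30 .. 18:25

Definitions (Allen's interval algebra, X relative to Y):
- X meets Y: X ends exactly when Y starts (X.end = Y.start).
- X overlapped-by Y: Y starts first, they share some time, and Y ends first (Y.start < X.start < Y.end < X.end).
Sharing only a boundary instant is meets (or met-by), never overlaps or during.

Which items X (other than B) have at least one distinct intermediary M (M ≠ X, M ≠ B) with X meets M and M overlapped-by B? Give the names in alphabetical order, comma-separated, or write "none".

V

Target B = [10:35, 12:55].
Intermediaries M with M overlapped-by B: C, H, J, P, S.
Via C — items with X meets C: none.
Via H — items with X meets H: none.
Via J — items with X meets J: V.
Via P — items with X meets P: none.
Via S — items with X meets S: none.
Union: V.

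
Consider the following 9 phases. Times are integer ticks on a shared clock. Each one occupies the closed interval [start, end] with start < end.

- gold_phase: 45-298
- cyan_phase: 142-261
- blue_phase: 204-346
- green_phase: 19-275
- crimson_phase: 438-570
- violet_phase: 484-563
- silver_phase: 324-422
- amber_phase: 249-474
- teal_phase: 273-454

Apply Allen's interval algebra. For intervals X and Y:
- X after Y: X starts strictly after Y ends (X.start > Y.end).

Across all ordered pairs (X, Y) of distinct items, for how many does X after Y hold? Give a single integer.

Checking all 72 ordered pairs for relation 'after'; matching pairs in alphabetical order:
(crimson_phase, blue_phase): crimson_phase after blue_phase ✓
(crimson_phase, cyan_phase): crimson_phase after cyan_phase ✓
(crimson_phase, gold_phase): crimson_phase after gold_phase ✓
(crimson_phase, green_phase): crimson_phase after green_phase ✓
(crimson_phase, silver_phase): crimson_phase after silver_phase ✓
(silver_phase, cyan_phase): silver_phase after cyan_phase ✓
(silver_phase, gold_phase): silver_phase after gold_phase ✓
(silver_phase, green_phase): silver_phase after green_phase ✓
(teal_phase, cyan_phase): teal_phase after cyan_phase ✓
(violet_phase, amber_phase): violet_phase after amber_phase ✓
(violet_phase, blue_phase): violet_phase after blue_phase ✓
(violet_phase, cyan_phase): violet_phase after cyan_phase ✓
(violet_phase, gold_phase): violet_phase after gold_phase ✓
(violet_phase, green_phase): violet_phase after green_phase ✓
(violet_phase, silver_phase): violet_phase after silver_phase ✓
(violet_phase, teal_phase): violet_phase after teal_phase ✓
Count: 16.

16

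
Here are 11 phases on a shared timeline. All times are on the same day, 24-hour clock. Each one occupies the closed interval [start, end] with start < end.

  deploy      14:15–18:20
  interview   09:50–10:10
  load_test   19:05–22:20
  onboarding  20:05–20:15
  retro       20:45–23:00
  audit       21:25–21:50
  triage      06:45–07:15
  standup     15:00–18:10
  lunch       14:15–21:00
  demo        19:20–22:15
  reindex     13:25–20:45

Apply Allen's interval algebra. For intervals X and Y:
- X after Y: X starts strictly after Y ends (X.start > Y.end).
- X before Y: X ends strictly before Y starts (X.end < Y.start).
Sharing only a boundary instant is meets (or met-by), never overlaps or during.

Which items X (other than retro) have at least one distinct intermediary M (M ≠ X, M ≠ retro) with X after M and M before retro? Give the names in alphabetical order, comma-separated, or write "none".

audit, demo, deploy, interview, load_test, lunch, onboarding, reindex, standup

Target retro = [20:45, 23:00].
Intermediaries M with M before retro: deploy, interview, onboarding, standup, triage.
Via deploy — items with X after deploy: audit, demo, load_test, onboarding.
Via interview — items with X after interview: audit, demo, deploy, load_test, lunch, onboarding, reindex, standup.
Via onboarding — items with X after onboarding: audit.
Via standup — items with X after standup: audit, demo, load_test, onboarding.
Via triage — items with X after triage: audit, demo, deploy, interview, load_test, lunch, onboarding, reindex, standup.
Union: audit, demo, deploy, interview, load_test, lunch, onboarding, reindex, standup.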